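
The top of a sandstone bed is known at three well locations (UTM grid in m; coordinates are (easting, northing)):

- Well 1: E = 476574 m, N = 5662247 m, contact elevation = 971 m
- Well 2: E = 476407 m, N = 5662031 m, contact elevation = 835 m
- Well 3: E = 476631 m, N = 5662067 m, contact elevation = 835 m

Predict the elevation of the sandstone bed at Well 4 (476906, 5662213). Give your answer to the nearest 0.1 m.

908.2 m

Let the plane be z = a·E + b·N + c.
Well 2−Well 1: −167a − 216b = −136;  Well 3−Well 1: 57a − 180b = −136.
Solving gives a = −0.115548003, b = 0.718965354.
Then c = 971 − a·476574 − b·5662247 = −4014921.25.
At (476906, 5662213): z = −55105.5 + 4070935.0 − 4014921.25 = 908.2 m.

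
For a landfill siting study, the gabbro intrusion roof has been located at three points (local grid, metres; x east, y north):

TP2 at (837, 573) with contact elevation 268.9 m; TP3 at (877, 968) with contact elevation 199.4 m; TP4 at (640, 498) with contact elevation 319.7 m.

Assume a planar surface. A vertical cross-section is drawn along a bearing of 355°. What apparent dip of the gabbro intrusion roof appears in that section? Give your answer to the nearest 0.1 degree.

7.9°

Let the plane be z = a·x + b·y + c.
TP3−TP2: 40a + 395b = −69.5;  TP4−TP2: −197a − 75b = 50.8.
Solving gives a = −0.19854, b = −0.15584.
Unit vector along 355° is (sin 355°, cos 355°) = (-0.0872, 0.9962).
Slope in that direction = a·(-0.0872) + b·(0.9962) = −0.13795.
Apparent dip = arctan|0.13795| = 7.9° (true dip is 14.2°, so apparent ≤ true as expected).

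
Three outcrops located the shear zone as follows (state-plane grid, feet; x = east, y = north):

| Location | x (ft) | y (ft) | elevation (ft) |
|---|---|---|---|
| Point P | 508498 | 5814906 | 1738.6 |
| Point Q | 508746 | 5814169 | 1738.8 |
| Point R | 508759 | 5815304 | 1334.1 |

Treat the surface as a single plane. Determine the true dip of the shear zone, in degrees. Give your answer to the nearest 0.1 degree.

Two edge vectors: Point P→Point Q = (248, -737, 0.2), Point P→Point R = (261, 398, -404.5).
Normal n = (Point P→Point Q) × (Point P→Point R) = (298036.9, 100368.2, 291061).
So ∂z/∂x = −n_x/n_z = −1.02397 and ∂z/∂y = −n_y/n_z = −0.34484.
Gradient magnitude |∇z| = √(a² + b²) = √(1.04851 + 0.11891) = 1.08047.
True dip = arctan(1.08047) = 47.2°, dipping toward ENE (azimuth ≈ 071°).

47.2°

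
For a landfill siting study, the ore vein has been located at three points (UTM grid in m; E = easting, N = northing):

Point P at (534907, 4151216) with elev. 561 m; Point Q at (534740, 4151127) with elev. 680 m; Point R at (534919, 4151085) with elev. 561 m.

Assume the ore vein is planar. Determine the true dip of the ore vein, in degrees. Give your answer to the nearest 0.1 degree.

34.3°

Let the plane be z = a·E + b·N + c.
Point Q−Point P: −167a − 89b = 119;  Point R−Point P: 12a − 131b = 0.
Solving gives a = −0.67941, b = −0.06224.
Gradient magnitude |∇z| = √(a² + b²) = √(0.46159 + 0.00387) = 0.68225.
True dip = arctan(0.68225) = 34.3°, dipping toward E (azimuth ≈ 085°).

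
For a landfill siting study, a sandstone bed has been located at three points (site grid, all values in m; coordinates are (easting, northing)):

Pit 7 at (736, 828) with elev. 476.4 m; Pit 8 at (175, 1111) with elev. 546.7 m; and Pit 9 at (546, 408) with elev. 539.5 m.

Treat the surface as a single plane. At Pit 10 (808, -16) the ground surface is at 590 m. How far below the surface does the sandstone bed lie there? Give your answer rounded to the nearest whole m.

61 m

Two edge vectors: Pit 7→Pit 8 = (-561, 283, 70.3), Pit 7→Pit 9 = (-190, -420, 63.1).
Normal n = (Pit 7→Pit 8) × (Pit 7→Pit 9) = (47383.3, 22042.1, 289390).
So ∂z/∂E = −n_x/n_z = −0.16374 and ∂z/∂N = −n_y/n_z = −0.07617.
Intercept c from Pit 7: 476.4 + 120.51 + 63.07 = 659.98.
At (808, -16): z_contact = −132.3 + 1.2 + 659.98 = 528.9 m.
Depth below ground = 590 − 528.9 = 61 m.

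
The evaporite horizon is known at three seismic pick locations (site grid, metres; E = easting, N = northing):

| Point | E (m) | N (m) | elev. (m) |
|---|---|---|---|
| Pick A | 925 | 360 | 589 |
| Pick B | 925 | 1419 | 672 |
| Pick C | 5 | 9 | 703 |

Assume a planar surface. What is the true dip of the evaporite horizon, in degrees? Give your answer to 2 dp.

Two edge vectors: Pick A→Pick B = (0, 1059, 83), Pick A→Pick C = (-920, -351, 114).
Normal n = (Pick A→Pick B) × (Pick A→Pick C) = (149859, -76360, 974280).
So ∂z/∂E = −n_x/n_z = −0.15382 and ∂z/∂N = −n_y/n_z = 0.07838.
Gradient magnitude |∇z| = √(a² + b²) = √(0.02366 + 0.00614) = 0.17263.
True dip = arctan(0.17263) = 9.79°, dipping toward ESE (azimuth ≈ 117°).

9.79°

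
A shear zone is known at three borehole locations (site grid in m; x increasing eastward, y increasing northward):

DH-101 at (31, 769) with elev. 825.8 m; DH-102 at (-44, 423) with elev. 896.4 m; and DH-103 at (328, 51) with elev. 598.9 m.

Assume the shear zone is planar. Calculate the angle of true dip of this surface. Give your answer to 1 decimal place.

39.5°

Two edge vectors: DH-101→DH-102 = (-75, -346, 70.6), DH-101→DH-103 = (297, -718, -226.9).
Normal n = (DH-101→DH-102) × (DH-101→DH-103) = (129198.2, 3950.7, 156612).
So ∂z/∂x = −n_x/n_z = −0.82496 and ∂z/∂y = −n_y/n_z = −0.02523.
Gradient magnitude |∇z| = √(a² + b²) = √(0.68055 + 0.00064) = 0.82534.
True dip = arctan(0.82534) = 39.5°, dipping toward E (azimuth ≈ 088°).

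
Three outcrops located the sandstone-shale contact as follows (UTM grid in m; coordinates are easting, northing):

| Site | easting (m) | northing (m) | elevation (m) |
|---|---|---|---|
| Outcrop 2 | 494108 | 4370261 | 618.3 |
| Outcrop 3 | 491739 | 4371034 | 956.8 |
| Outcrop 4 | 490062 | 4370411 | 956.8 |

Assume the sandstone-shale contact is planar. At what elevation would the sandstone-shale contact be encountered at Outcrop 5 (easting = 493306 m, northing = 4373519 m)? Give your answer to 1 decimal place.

Let the plane be z = a·easting + b·northing + c.
Outcrop 3−Outcrop 2: −2369a + 773b = 338.5;  Outcrop 4−Outcrop 2: −4046a + 150b = 338.5.
Solving gives a = −0.076071312, b = 0.204769808.
Then c = 618.3 − a·494108 − b·4370261 = −856691.76.
At (493306, 4373519): z = −37526.4 + 895564.6 − 856691.76 = 1346.4 m.

1346.4 m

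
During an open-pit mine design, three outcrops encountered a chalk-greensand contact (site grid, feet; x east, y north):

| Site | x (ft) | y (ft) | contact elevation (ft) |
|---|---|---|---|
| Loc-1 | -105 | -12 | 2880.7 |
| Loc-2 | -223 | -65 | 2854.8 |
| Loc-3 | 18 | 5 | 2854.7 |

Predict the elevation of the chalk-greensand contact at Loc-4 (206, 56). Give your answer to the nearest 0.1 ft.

2849.6 ft

Let the plane be z = a·x + b·y + c.
Loc-2−Loc-1: −118a − 53b = −25.9;  Loc-3−Loc-1: 123a + 17b = −26.
Solving gives a = −0.40290, b = 1.38571.
Then c = 2880.7 − a·-105 − b·-12 = 2855.02.
At (206, 56): z = −83.0 + 77.6 + 2855.02 = 2849.6 ft.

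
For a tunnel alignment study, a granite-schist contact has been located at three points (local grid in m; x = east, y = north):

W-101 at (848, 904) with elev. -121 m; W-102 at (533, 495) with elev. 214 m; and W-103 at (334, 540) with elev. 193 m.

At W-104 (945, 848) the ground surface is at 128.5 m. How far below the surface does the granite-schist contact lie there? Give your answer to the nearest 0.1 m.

213.1 m

Two edge vectors: W-101→W-102 = (-315, -409, 335), W-101→W-103 = (-514, -364, 314).
Normal n = (W-101→W-102) × (W-101→W-103) = (-6486, -73280, -95566).
So ∂z/∂x = −n_x/n_z = −0.06787 and ∂z/∂y = −n_y/n_z = −0.76680.
Intercept c from W-101: -121 + 57.55 + 693.19 = 629.74.
At (945, 848): z_contact = −64.14 − 650.25 + 629.74 = -84.64 m.
Depth below ground = 128.5 − (-84.64) = 213.1 m.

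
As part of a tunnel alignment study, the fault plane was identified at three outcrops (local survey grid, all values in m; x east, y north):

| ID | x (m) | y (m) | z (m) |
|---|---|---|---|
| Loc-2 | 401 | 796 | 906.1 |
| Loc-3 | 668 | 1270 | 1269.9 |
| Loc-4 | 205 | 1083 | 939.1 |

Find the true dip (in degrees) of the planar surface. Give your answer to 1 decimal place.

35.2°

Let the plane be z = a·x + b·y + c.
Loc-3−Loc-2: 267a + 474b = 363.8;  Loc-4−Loc-2: −196a + 287b = 33.
Solving gives a = 0.52361, b = 0.47257.
Gradient magnitude |∇z| = √(a² + b²) = √(0.27416 + 0.22332) = 0.70533.
True dip = arctan(0.70533) = 35.2°, dipping toward SW (azimuth ≈ 228°).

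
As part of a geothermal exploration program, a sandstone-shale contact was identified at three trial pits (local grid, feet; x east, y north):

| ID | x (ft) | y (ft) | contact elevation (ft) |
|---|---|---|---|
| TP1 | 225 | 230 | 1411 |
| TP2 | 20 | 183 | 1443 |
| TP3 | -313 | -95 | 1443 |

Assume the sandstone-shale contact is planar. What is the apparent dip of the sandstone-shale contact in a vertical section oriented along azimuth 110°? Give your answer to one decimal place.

16.2°

Let the plane be z = a·x + b·y + c.
TP2−TP1: −205a − 47b = 32;  TP3−TP1: −538a − 325b = 32.
Solving gives a = −0.21520, b = 0.25777.
Unit vector along 110° is (sin 110°, cos 110°) = (0.9397, -0.3420).
Slope in that direction = a·(0.9397) + b·(-0.3420) = −0.29038.
Apparent dip = arctan|0.29038| = 16.2° (true dip is 18.6°, so apparent ≤ true as expected).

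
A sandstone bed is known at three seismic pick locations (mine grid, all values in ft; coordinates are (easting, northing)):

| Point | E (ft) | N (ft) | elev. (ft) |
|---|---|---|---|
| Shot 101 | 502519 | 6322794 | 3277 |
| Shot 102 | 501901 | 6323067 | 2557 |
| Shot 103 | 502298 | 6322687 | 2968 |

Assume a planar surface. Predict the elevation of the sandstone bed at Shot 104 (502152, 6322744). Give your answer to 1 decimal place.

2796.0 ft

Let the plane be z = a·E + b·N + c.
Shot 102−Shot 101: −618a + 273b = −720;  Shot 103−Shot 101: −221a − 107b = −309.
Solving gives a = 1.276279268, b = 0.251797025.
Then c = 3277 − a·502519 − b·6322794 = −2230138.30.
At (502152, 6322744): z = 640886.2 + 1592048.1 − 2230138.30 = 2796.0 ft.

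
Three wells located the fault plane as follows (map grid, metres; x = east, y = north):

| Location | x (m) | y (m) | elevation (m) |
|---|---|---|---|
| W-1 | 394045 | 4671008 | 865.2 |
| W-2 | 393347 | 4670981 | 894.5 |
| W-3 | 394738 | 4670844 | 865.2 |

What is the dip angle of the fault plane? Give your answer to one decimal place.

8.9°

Two edge vectors: W-1→W-2 = (-698, -27, 29.3), W-1→W-3 = (693, -164, 0).
Normal n = (W-1→W-2) × (W-1→W-3) = (4805.2, 20304.9, 133183).
So ∂z/∂x = −n_x/n_z = −0.03608 and ∂z/∂y = −n_y/n_z = −0.15246.
Gradient magnitude |∇z| = √(a² + b²) = √(0.00130 + 0.02324) = 0.15667.
True dip = arctan(0.15667) = 8.9°, dipping toward NNE (azimuth ≈ 013°).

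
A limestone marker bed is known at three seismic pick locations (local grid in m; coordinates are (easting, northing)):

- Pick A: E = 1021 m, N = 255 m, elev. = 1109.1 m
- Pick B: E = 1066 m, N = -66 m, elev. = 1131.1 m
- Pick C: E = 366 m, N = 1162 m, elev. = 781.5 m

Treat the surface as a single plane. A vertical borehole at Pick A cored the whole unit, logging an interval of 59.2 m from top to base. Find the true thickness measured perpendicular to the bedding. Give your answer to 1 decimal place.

Let the plane be z = a·E + b·N + c.
Pick B−Pick A: 45a − 321b = 22;  Pick C−Pick A: −655a + 907b = −327.6.
Solving gives a = 0.50287, b = 0.00196.
|∇z| = √(a²+b²) = 0.50287, so dip δ = arctan(0.50287) = 26.70°.
True thickness = vertical thickness × cos δ = 59.2 × cos 26.70° = 52.9 m.

52.9 m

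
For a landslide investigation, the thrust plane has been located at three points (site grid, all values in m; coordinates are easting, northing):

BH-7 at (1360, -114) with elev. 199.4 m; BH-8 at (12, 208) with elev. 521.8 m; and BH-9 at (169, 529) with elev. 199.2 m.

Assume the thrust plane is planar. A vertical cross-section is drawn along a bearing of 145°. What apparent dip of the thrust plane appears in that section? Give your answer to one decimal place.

Let the plane be z = a·easting + b·northing + c.
BH-8−BH-7: −1348a + 322b = 322.4;  BH-9−BH-7: −1191a + 643b = −0.2.
Solving gives a = −0.42910, b = −0.79511.
Unit vector along 145° is (sin 145°, cos 145°) = (0.5736, -0.8192).
Slope in that direction = a·(0.5736) + b·(-0.8192) = 0.40520.
Apparent dip = arctan|0.40520| = 22.1° (true dip is 42.1°, so apparent ≤ true as expected).

22.1°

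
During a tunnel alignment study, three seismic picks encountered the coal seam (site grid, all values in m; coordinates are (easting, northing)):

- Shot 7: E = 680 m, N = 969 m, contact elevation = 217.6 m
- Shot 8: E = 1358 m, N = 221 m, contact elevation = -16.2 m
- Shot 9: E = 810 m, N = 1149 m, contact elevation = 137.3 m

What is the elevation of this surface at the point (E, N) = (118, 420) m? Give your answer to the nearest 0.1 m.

539.6 m

Let the plane be z = a·E + b·N + c.
Shot 8−Shot 7: 678a − 748b = −233.8;  Shot 9−Shot 7: 130a + 180b = −80.3.
Solving gives a = −0.465835, b = −0.109674.
Then c = 217.6 − a·680 − b·969 = 640.64.
At (118, 420): z = −55.0 − 46.1 + 640.64 = 539.6 m.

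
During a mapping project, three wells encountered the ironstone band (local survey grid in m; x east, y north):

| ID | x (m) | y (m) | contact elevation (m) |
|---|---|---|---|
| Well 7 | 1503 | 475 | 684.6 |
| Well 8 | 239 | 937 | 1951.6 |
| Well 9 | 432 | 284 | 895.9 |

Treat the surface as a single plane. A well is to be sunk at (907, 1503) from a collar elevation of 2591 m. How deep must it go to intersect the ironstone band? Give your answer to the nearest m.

110 m

Let the plane be z = a·x + b·y + c.
Well 8−Well 7: −1264a + 462b = 1267;  Well 9−Well 7: −1071a − 191b = 211.3.
Solving gives a = −0.46130, b = 1.48035.
Then c = 684.6 − a·1503 − b·475 = 674.76.
At (907, 1503): z_contact = −418.4 + 2225.0 + 674.76 = 2481.3 m.
Depth below ground = 2591 − 2481.3 = 110 m.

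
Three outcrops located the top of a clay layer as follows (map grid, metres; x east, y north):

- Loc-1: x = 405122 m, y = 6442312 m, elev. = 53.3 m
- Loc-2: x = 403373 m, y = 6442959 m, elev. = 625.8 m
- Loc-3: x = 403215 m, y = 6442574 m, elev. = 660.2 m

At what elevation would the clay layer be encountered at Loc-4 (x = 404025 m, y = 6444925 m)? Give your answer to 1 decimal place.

498.6 m

Two edge vectors: Loc-1→Loc-2 = (-1749, 647, 572.5), Loc-1→Loc-3 = (-1907, 262, 606.9).
Normal n = (Loc-1→Loc-2) × (Loc-1→Loc-3) = (242669.3, -30289.4, 775591).
So ∂z/∂x = −n_x/n_z = −0.312883079 and ∂z/∂y = −n_y/n_z = 0.039053315.
Intercept c from Loc-1: 53.3 + 126755.82 − 251593.64 = −124784.52.
At (404025, 6444925): z = −126412.6 + 251695.7 − 124784.52 = 498.6 m.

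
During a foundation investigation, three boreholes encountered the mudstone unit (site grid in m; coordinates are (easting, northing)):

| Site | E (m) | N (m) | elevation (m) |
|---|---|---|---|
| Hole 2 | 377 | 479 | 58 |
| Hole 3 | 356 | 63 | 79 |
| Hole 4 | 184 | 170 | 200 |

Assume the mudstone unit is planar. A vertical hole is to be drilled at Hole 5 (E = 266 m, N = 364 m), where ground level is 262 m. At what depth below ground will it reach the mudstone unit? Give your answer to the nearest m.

123 m

Let the plane be z = a·E + b·N + c.
Hole 3−Hole 2: −21a − 416b = 21;  Hole 4−Hole 2: −193a − 309b = 142.
Solving gives a = −0.71252, b = −0.01451.
Then c = 58 − a·377 − b·479 = 333.57.
At (266, 364): z_contact = −189.5 − 5.3 + 333.57 = 138.8 m.
Depth below ground = 262 − 138.8 = 123 m.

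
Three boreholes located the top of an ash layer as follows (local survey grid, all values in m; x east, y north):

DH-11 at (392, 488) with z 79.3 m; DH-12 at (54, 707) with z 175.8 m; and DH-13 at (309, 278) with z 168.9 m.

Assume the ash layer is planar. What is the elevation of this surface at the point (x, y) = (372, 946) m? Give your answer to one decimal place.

Let the plane be z = a·x + b·y + c.
DH-12−DH-11: −338a + 219b = 96.5;  DH-13−DH-11: −83a − 210b = 89.6.
Solving gives a = −0.44738, b = −0.24984.
Then c = 79.3 − a·392 − b·488 = 376.60.
At (372, 946): z = −166.4 − 236.4 + 376.60 = -26.2 m.

-26.2 m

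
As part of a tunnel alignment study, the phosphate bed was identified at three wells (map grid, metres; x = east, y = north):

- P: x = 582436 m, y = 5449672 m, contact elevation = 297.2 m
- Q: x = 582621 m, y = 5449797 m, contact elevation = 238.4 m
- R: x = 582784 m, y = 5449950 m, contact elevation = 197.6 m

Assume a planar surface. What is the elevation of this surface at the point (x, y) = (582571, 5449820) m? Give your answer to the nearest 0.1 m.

268.9 m

Two edge vectors: P→Q = (185, 125, -58.8), P→R = (348, 278, -99.6).
Normal n = (P→Q) × (P→R) = (3896.4, -2036.4, 7930).
So ∂z/∂x = −n_x/n_z = −0.491349306 and ∂z/∂y = −n_y/n_z = 0.256796974.
Intercept c from P: 297.2 + 286179.52 − 1399459.28 = −1112982.55.
At (582571, 5449820): z = −286245.9 + 1399497.3 − 1112982.55 = 268.9 m.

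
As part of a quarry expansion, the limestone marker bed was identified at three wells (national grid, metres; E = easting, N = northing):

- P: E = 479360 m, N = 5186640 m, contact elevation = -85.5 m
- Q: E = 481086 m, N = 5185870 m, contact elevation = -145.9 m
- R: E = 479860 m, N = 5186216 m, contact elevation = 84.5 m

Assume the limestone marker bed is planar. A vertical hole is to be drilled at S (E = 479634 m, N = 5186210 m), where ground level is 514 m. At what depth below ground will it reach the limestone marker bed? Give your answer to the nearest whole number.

Two edge vectors: P→Q = (1726, -770, -60.4), P→R = (500, -424, 170).
Normal n = (P→Q) × (P→R) = (-156509.6, -323620, -346824).
So ∂z/∂E = −n_x/n_z = −0.45126520 and ∂z/∂N = −n_y/n_z = −0.93309575.
Intercept c from P: -85.5 + 216318.48 + 4839631.73 = 5055864.72.
At (479634, 5186210): z_contact = −216442.1 − 4839230.5 + 5055864.72 = 192.1 m.
Depth below ground = 514 − 192.1 = 322 m.

322 m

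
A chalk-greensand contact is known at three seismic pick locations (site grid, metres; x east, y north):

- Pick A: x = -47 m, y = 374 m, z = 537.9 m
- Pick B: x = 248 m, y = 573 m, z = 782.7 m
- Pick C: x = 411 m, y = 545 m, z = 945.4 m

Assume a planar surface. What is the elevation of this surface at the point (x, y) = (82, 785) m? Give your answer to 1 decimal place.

Let the plane be z = a·x + b·y + c.
Pick B−Pick A: 295a + 199b = 244.8;  Pick C−Pick A: 458a + 171b = 407.5.
Solving gives a = 0.96399, b = −0.19889.
Then c = 537.9 − a·-47 − b·374 = 657.59.
At (82, 785): z = 79.0 − 156.1 + 657.59 = 580.5 m.

580.5 m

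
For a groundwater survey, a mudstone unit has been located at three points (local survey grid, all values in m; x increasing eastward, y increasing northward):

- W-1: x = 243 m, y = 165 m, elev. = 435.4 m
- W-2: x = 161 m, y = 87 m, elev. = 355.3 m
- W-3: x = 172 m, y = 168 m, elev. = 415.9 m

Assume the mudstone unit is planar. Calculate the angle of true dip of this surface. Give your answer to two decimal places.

Two edge vectors: W-1→W-2 = (-82, -78, -80.1), W-1→W-3 = (-71, 3, -19.5).
Normal n = (W-1→W-2) × (W-1→W-3) = (1761.3, 4088.1, -5784).
So ∂z/∂x = −n_x/n_z = 0.30451 and ∂z/∂y = −n_y/n_z = 0.70679.
Gradient magnitude |∇z| = √(a² + b²) = √(0.09273 + 0.49956) = 0.76960.
True dip = arctan(0.76960) = 37.58°, dipping toward SSW (azimuth ≈ 203°).

37.58°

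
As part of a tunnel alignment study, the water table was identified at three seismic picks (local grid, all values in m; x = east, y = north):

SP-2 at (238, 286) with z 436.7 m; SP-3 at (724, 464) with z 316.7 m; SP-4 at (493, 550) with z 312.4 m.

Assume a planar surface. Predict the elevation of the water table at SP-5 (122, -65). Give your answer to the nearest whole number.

Let the plane be z = a·x + b·y + c.
SP-3−SP-2: 486a + 178b = −120;  SP-4−SP-2: 255a + 264b = −124.3.
Solving gives a = −0.11524, b = −0.35953.
Then c = 436.7 − a·238 − b·286 = 566.95.
At (122, -65): z = −14.1 + 23.4 + 566.95 = 576.3 m.

576 m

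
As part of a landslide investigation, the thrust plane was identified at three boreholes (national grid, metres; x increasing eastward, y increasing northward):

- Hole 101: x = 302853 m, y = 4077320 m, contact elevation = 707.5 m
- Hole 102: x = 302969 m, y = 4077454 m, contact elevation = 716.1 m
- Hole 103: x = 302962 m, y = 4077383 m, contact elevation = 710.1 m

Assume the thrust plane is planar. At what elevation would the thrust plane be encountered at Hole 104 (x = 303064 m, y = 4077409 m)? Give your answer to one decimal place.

709.7 m

Two edge vectors: Hole 101→Hole 102 = (116, 134, 8.6), Hole 101→Hole 103 = (109, 63, 2.6).
Normal n = (Hole 101→Hole 102) × (Hole 101→Hole 103) = (-193.4, 635.8, -7298).
So ∂z/∂x = −n_x/n_z = −0.026500411 and ∂z/∂y = −n_y/n_z = 0.087119759.
Intercept c from Hole 101: 707.5 + 8025.73 − 355215.14 = −346481.91.
At (303064, 4077409): z = −8031.3 + 355222.9 − 346481.91 = 709.7 m.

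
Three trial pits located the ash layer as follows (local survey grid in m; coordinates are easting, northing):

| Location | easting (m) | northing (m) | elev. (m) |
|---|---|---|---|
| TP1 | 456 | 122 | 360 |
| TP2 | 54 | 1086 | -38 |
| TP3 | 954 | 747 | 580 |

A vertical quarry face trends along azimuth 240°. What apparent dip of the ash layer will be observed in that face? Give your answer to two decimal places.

25.20°

Two edge vectors: TP1→TP2 = (-402, 964, -398), TP1→TP3 = (498, 625, 220).
Normal n = (TP1→TP2) × (TP1→TP3) = (460830, -109764, -731322).
So ∂z/∂easting = −n_x/n_z = 0.63013 and ∂z/∂northing = −n_y/n_z = −0.15009.
Unit vector along 240° is (sin 240°, cos 240°) = (-0.8660, -0.5000).
Slope in that direction = a·(-0.8660) + b·(-0.5000) = −0.47067.
Apparent dip = arctan|0.47067| = 25.20° (true dip is 32.9°, so apparent ≤ true as expected).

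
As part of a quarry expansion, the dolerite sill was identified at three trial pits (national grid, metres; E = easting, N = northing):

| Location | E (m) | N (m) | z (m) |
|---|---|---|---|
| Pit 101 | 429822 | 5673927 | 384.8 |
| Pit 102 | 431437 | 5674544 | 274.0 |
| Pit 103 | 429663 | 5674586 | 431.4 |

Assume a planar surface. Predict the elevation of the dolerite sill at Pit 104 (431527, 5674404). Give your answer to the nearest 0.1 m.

Let the plane be z = a·E + b·N + c.
Pit 102−Pit 101: 1615a + 617b = −110.8;  Pit 103−Pit 101: −159a + 659b = 46.6.
Solving gives a = −0.087552005, b = 0.049589122.
Then c = 384.8 − a·429822 − b·5673927 = −243348.48.
At (431527, 5674404): z = −37781.1 + 281388.7 − 243348.48 = 259.2 m.

259.2 m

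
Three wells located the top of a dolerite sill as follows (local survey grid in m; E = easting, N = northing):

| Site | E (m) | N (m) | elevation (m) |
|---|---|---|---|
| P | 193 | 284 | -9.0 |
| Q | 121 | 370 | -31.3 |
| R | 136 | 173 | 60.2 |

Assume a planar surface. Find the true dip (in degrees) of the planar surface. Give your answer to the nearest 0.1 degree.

29.0°

Two edge vectors: P→Q = (-72, 86, -22.3), P→R = (-57, -111, 69.2).
Normal n = (P→Q) × (P→R) = (3475.9, 6253.5, 12894).
So ∂z/∂E = −n_x/n_z = −0.26957 and ∂z/∂N = −n_y/n_z = −0.48499.
Gradient magnitude |∇z| = √(a² + b²) = √(0.07267 + 0.23522) = 0.55488.
True dip = arctan(0.55488) = 29.0°, dipping toward NNE (azimuth ≈ 029°).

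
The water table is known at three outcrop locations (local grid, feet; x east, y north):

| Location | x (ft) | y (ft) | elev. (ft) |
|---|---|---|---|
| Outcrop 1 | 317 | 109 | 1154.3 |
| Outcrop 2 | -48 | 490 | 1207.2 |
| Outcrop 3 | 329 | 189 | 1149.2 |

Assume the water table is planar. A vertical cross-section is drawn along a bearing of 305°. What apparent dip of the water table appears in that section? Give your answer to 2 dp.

Two edge vectors: Outcrop 1→Outcrop 2 = (-365, 381, 52.9), Outcrop 1→Outcrop 3 = (12, 80, -5.1).
Normal n = (Outcrop 1→Outcrop 2) × (Outcrop 1→Outcrop 3) = (-6175.1, -1226.7, -33772).
So ∂z/∂x = −n_x/n_z = −0.18285 and ∂z/∂y = −n_y/n_z = −0.03632.
Unit vector along 305° is (sin 305°, cos 305°) = (-0.8192, 0.5736).
Slope in that direction = a·(-0.8192) + b·(0.5736) = 0.12895.
Apparent dip = arctan|0.12895| = 7.35° (true dip is 10.6°, so apparent ≤ true as expected).

7.35°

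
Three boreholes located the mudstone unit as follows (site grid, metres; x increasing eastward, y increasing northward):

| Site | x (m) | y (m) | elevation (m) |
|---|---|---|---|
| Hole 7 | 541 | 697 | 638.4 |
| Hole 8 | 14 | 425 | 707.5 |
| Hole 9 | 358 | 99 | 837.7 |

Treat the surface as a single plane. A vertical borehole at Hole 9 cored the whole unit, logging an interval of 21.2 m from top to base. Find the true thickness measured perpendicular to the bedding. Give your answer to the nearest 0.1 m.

Two edge vectors: Hole 7→Hole 8 = (-527, -272, 69.1), Hole 7→Hole 9 = (-183, -598, 199.3).
Normal n = (Hole 7→Hole 8) × (Hole 7→Hole 9) = (-12887.8, 92385.8, 265370).
So ∂z/∂x = −n_x/n_z = 0.04857 and ∂z/∂y = −n_y/n_z = −0.34814.
|∇z| = √(a²+b²) = 0.35151, so dip δ = arctan(0.35151) = 19.37°.
True thickness = vertical thickness × cos δ = 21.2 × cos 19.37° = 20.0 m.

20.0 m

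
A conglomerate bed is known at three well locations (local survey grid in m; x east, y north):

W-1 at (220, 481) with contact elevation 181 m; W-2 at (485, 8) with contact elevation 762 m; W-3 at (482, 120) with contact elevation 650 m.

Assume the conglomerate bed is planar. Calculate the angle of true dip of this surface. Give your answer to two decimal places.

Let the plane be z = a·x + b·y + c.
W-2−W-1: 265a − 473b = 581;  W-3−W-1: 262a − 361b = 469.
Solving gives a = 0.42801, b = −0.98854.
Gradient magnitude |∇z| = √(a² + b²) = √(0.18319 + 0.97720) = 1.07722.
True dip = arctan(1.07722) = 47.13°, dipping toward NNW (azimuth ≈ 337°).

47.13°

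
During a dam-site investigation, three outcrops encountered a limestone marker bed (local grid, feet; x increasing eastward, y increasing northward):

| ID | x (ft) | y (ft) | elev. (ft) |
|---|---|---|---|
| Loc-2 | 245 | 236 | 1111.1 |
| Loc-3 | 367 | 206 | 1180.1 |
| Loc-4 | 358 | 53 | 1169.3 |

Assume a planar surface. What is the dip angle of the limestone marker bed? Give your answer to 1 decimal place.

Let the plane be z = a·x + b·y + c.
Loc-3−Loc-2: 122a − 30b = 69;  Loc-4−Loc-2: 113a − 183b = 58.2.
Solving gives a = 0.57462, b = 0.03679.
Gradient magnitude |∇z| = √(a² + b²) = √(0.33019 + 0.00135) = 0.57580.
True dip = arctan(0.57580) = 29.9°, dipping toward W (azimuth ≈ 266°).

29.9°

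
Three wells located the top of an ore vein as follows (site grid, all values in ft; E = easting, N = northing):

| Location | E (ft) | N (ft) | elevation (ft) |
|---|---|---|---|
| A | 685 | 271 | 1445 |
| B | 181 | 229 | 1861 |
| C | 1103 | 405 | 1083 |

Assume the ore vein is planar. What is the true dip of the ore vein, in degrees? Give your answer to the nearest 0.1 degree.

Let the plane be z = a·E + b·N + c.
B−A: −504a − 42b = 416;  C−A: 418a + 134b = −362.
Solving gives a = −0.81112, b = −0.17127.
Gradient magnitude |∇z| = √(a² + b²) = √(0.65792 + 0.02933) = 0.82901.
True dip = arctan(0.82901) = 39.7°, dipping toward ENE (azimuth ≈ 078°).

39.7°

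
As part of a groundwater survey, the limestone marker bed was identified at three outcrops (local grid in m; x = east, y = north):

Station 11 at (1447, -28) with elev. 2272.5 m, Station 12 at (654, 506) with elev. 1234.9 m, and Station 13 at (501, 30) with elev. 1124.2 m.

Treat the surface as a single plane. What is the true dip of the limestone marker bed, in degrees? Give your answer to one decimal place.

50.5°

Let the plane be z = a·x + b·y + c.
Station 12−Station 11: −793a + 534b = −1037.6;  Station 13−Station 11: −946a + 58b = −1148.3.
Solving gives a = 1.20437, b = −0.15456.
Gradient magnitude |∇z| = √(a² + b²) = √(1.45051 + 0.02389) = 1.21425.
True dip = arctan(1.21425) = 50.5°, dipping toward W (azimuth ≈ 277°).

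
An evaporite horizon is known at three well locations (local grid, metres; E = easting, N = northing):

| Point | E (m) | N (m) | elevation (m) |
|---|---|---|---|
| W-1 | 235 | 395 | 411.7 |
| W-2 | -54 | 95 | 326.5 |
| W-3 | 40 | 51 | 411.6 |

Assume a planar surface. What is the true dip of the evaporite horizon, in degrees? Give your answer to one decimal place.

39.4°

Two edge vectors: W-1→W-2 = (-289, -300, -85.2), W-1→W-3 = (-195, -344, -0.1).
Normal n = (W-1→W-2) × (W-1→W-3) = (-29278.8, 16585.1, 40916).
So ∂z/∂E = −n_x/n_z = 0.71558 and ∂z/∂N = −n_y/n_z = −0.40535.
Gradient magnitude |∇z| = √(a² + b²) = √(0.51206 + 0.16430) = 0.82241.
True dip = arctan(0.82241) = 39.4°, dipping toward WNW (azimuth ≈ 300°).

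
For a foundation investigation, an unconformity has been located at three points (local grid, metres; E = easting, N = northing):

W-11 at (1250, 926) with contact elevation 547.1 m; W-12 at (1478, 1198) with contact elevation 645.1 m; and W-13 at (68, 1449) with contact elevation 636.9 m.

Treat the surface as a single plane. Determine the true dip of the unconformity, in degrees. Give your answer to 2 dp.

Two edge vectors: W-11→W-12 = (228, 272, 98), W-11→W-13 = (-1182, 523, 89.8).
Normal n = (W-11→W-12) × (W-11→W-13) = (-26828.4, -136310.4, 440748).
So ∂z/∂E = −n_x/n_z = 0.06087 and ∂z/∂N = −n_y/n_z = 0.30927.
Gradient magnitude |∇z| = √(a² + b²) = √(0.00371 + 0.09565) = 0.31520.
True dip = arctan(0.31520) = 17.50°, dipping toward S (azimuth ≈ 191°).

17.50°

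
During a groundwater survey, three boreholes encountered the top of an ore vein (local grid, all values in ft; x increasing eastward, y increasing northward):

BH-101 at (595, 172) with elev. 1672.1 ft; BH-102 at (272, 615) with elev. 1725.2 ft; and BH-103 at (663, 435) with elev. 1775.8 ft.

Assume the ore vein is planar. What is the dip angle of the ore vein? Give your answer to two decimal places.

23.06°

Let the plane be z = a·x + b·y + c.
BH-102−BH-101: −323a + 443b = 53.1;  BH-103−BH-101: 68a + 263b = 103.7.
Solving gives a = 0.27786, b = 0.32246.
Gradient magnitude |∇z| = √(a² + b²) = √(0.07720 + 0.10398) = 0.42565.
True dip = arctan(0.42565) = 23.06°, dipping toward SW (azimuth ≈ 221°).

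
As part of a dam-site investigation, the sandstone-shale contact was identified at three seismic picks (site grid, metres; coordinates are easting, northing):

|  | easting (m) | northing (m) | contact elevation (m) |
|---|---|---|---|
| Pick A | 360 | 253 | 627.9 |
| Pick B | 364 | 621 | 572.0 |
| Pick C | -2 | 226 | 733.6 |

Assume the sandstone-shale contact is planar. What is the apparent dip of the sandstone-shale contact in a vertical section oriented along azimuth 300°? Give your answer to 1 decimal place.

Let the plane be z = a·easting + b·northing + c.
Pick B−Pick A: 4a + 368b = −55.9;  Pick C−Pick A: −362a − 27b = 105.7.
Solving gives a = −0.28089, b = −0.14885.
Unit vector along 300° is (sin 300°, cos 300°) = (-0.8660, 0.5000).
Slope in that direction = a·(-0.8660) + b·(0.5000) = 0.16883.
Apparent dip = arctan|0.16883| = 9.6° (true dip is 17.6°, so apparent ≤ true as expected).

9.6°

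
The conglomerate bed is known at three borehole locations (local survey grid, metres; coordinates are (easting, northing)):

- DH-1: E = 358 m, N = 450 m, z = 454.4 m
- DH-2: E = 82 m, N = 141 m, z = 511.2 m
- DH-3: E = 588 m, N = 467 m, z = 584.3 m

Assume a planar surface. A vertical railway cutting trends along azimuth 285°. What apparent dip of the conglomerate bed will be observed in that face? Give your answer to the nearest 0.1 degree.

38.3°

Let the plane be z = a·E + b·N + c.
DH-2−DH-1: −276a − 309b = 56.8;  DH-3−DH-1: 230a + 17b = 129.9.
Solving gives a = 0.61925, b = −0.73694.
Unit vector along 285° is (sin 285°, cos 285°) = (-0.9659, 0.2588).
Slope in that direction = a·(-0.9659) + b·(0.2588) = −0.78888.
Apparent dip = arctan|0.78888| = 38.3° (true dip is 43.9°, so apparent ≤ true as expected).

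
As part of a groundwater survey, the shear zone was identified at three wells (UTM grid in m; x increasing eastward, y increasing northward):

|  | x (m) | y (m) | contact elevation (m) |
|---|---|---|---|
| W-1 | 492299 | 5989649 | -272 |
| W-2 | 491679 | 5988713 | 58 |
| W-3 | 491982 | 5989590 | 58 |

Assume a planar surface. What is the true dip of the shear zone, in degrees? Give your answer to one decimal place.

Two edge vectors: W-1→W-2 = (-620, -936, 330), W-1→W-3 = (-317, -59, 330).
Normal n = (W-1→W-2) × (W-1→W-3) = (-289410, 99990, -260132).
So ∂z/∂x = −n_x/n_z = −1.11255 and ∂z/∂y = −n_y/n_z = 0.38438.
Gradient magnitude |∇z| = √(a² + b²) = √(1.23777 + 0.14775) = 1.17708.
True dip = arctan(1.17708) = 49.7°, dipping toward ESE (azimuth ≈ 109°).

49.7°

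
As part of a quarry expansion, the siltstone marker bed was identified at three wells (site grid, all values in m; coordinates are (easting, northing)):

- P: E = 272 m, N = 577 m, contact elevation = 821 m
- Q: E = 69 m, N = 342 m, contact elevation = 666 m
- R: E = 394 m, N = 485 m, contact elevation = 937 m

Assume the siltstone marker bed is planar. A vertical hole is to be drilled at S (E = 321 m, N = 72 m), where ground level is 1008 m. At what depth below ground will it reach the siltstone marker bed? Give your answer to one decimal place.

94.6 m

Let the plane be z = a·E + b·N + c.
Q−P: −203a − 235b = −155;  R−P: 122a − 92b = 116.
Solving gives a = 0.87695, b = −0.09796.
Then c = 821 − a·272 − b·577 = 638.99.
At (321, 72): z_contact = 281.50 − 7.05 + 638.99 = 913.44 m.
Depth below ground = 1008 − 913.44 = 94.6 m.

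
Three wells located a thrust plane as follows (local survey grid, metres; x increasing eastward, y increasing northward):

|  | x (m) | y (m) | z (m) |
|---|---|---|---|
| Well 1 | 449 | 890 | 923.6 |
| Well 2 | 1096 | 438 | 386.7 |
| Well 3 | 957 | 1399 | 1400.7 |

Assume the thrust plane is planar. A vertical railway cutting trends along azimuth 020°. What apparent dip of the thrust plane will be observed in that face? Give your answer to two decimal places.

43.30°

Let the plane be z = a·x + b·y + c.
Well 2−Well 1: 647a − 452b = −536.9;  Well 3−Well 1: 508a + 509b = 477.1.
Solving gives a = −0.10311, b = 1.04024.
Unit vector along 020° is (sin 20°, cos 20°) = (0.3420, 0.9397).
Slope in that direction = a·(0.3420) + b·(0.9397) = 0.94224.
Apparent dip = arctan|0.94224| = 43.30° (true dip is 46.3°, so apparent ≤ true as expected).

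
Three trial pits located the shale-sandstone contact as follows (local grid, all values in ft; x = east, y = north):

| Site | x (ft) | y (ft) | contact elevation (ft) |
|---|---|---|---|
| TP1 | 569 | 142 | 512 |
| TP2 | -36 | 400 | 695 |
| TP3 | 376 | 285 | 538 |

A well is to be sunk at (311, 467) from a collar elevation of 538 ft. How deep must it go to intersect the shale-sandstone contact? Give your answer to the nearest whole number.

63 ft

Let the plane be z = a·x + b·y + c.
TP2−TP1: −605a + 258b = 183;  TP3−TP1: −193a + 143b = 26.
Solving gives a = −0.52997, b = −0.53345.
Then c = 512 − a·569 − b·142 = 889.30.
At (311, 467): z_contact = −164.8 − 249.1 + 889.30 = 475.4 ft.
Depth below ground = 538 − 475.4 = 63 ft.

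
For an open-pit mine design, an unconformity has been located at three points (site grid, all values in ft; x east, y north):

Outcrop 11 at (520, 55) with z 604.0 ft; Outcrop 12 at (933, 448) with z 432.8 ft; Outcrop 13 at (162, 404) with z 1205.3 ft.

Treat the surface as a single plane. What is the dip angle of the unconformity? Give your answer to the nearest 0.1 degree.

Two edge vectors: Outcrop 11→Outcrop 12 = (413, 393, -171.2), Outcrop 11→Outcrop 13 = (-358, 349, 601.3).
Normal n = (Outcrop 11→Outcrop 12) × (Outcrop 11→Outcrop 13) = (296059.7, -187047.3, 284831).
So ∂z/∂x = −n_x/n_z = −1.03942 and ∂z/∂y = −n_y/n_z = 0.65670.
Gradient magnitude |∇z| = √(a² + b²) = √(1.08040 + 0.43125) = 1.22949.
True dip = arctan(1.22949) = 50.9°, dipping toward ESE (azimuth ≈ 122°).

50.9°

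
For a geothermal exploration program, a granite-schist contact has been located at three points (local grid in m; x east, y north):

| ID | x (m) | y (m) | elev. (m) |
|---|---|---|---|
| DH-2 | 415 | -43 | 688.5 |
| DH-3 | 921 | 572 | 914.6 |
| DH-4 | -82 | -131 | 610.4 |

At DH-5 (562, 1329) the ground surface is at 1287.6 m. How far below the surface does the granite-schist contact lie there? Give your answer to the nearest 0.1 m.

200.5 m

Let the plane be z = a·x + b·y + c.
DH-3−DH-2: 506a + 615b = 226.1;  DH-4−DH-2: −497a − 88b = −78.1.
Solving gives a = 0.107743, b = 0.278995.
Then c = 688.5 − a·415 − b·-43 = 655.78.
At (562, 1329): z_contact = 60.55 + 370.78 + 655.78 = 1087.12 m.
Depth below ground = 1287.6 − 1087.12 = 200.5 m.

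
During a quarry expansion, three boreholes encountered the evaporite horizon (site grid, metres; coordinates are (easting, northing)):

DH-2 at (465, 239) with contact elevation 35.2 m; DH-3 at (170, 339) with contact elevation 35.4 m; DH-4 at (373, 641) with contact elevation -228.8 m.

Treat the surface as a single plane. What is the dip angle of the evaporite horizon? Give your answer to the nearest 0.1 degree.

Two edge vectors: DH-2→DH-3 = (-295, 100, 0.2), DH-2→DH-4 = (-92, 402, -264).
Normal n = (DH-2→DH-3) × (DH-2→DH-4) = (-26480.4, -77898.4, -109390).
So ∂z/∂E = −n_x/n_z = −0.24207 and ∂z/∂N = −n_y/n_z = −0.71212.
Gradient magnitude |∇z| = √(a² + b²) = √(0.05860 + 0.50711) = 0.75214.
True dip = arctan(0.75214) = 36.9°, dipping toward NNE (azimuth ≈ 019°).

36.9°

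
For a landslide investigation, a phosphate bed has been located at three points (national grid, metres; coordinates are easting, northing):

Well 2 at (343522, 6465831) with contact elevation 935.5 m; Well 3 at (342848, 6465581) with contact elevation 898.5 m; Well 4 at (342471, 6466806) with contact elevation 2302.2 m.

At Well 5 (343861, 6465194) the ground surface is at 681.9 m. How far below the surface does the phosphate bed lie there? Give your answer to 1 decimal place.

523.8 m

Let the plane be z = a·easting + b·northing + c.
Well 3−Well 2: −674a − 250b = −37;  Well 4−Well 2: −1051a + 975b = 1366.7.
Solving gives a = −0.332210023, b = 1.043638222.
Then c = 935.5 − a·343522 − b·6465831 = −6632931.41.
At (343861, 6465194): z_contact = −114234.07 + 6747323.57 − 6632931.41 = 158.08 m.
Depth below ground = 681.9 − 158.08 = 523.8 m.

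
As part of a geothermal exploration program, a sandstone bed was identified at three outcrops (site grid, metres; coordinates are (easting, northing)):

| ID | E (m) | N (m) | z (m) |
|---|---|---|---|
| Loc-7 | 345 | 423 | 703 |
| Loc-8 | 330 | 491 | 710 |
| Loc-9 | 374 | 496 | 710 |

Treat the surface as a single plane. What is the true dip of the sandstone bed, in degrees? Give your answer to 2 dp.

5.77°

Let the plane be z = a·E + b·N + c.
Loc-8−Loc-7: −15a + 68b = 7;  Loc-9−Loc-7: 29a + 73b = 7.
Solving gives a = −0.01141, b = 0.10042.
Gradient magnitude |∇z| = √(a² + b²) = √(0.00013 + 0.01008) = 0.10107.
True dip = arctan(0.10107) = 5.77°, dipping toward S (azimuth ≈ 174°).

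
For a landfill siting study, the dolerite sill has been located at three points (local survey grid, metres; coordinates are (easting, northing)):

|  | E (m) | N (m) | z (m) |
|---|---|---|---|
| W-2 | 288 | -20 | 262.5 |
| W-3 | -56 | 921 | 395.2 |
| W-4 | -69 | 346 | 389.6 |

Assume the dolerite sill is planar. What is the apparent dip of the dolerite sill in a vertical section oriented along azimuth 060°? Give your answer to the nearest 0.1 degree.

Let the plane be z = a·E + b·N + c.
W-3−W-2: −344a + 941b = 132.7;  W-4−W-2: −357a + 366b = 127.1.
Solving gives a = −0.33820, b = 0.01739.
Unit vector along 060° is (sin 60°, cos 60°) = (0.8660, 0.5000).
Slope in that direction = a·(0.8660) + b·(0.5000) = −0.28420.
Apparent dip = arctan|0.28420| = 15.9° (true dip is 18.7°, so apparent ≤ true as expected).

15.9°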